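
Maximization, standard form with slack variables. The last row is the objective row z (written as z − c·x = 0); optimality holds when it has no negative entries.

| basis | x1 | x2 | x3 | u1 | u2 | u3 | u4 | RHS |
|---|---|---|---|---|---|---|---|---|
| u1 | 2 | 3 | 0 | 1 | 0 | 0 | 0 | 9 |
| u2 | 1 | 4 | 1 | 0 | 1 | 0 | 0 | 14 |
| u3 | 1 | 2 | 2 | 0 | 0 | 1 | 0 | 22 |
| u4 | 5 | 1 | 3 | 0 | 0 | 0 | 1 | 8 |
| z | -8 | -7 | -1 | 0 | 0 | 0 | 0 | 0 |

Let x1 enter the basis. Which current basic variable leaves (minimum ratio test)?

u4

Column x1 entries and ratios — u1: 9/2 = 9/2; u2: 14/1 = 14; u3: 22/1 = 22; u4: 8/5 = 8/5.
Smallest ratio is 8/5 in the row of u4, so u4 leaves.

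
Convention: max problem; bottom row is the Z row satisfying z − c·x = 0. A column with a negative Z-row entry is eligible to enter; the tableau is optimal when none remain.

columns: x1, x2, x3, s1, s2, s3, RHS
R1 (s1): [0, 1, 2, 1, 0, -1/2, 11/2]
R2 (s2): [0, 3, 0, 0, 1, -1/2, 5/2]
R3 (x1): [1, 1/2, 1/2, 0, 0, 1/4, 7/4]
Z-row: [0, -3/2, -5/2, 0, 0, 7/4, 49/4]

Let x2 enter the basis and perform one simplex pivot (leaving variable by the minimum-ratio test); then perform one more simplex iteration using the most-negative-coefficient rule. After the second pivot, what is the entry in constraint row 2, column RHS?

Ratio test on column x2 — row 1: (11/2)/1 = 11/2; row 2: (5/2)/3 = 5/6; row 3: (7/4)/(1/2) = 7/2. Minimum is 5/6 at row 2 (s2 leaves); pivot element 3.
Divide row 2 by 3; eliminate column x2 from the other rows.
Second iteration: most negative Z-row entry is -5/2 in column x3, so x3 enters.
Ratio test on column x3 — row 1: (14/3)/2 = 7/3; row 2: entry 0 ≤ 0; row 3: (4/3)/(1/2) = 8/3. Minimum is 7/3 at row 1 (s1 leaves); pivot element 2.
Divide row 1 by 2; eliminate column x3 from the other rows.
After both pivots, the entry at constraint row 2, column RHS is 5/6.

5/6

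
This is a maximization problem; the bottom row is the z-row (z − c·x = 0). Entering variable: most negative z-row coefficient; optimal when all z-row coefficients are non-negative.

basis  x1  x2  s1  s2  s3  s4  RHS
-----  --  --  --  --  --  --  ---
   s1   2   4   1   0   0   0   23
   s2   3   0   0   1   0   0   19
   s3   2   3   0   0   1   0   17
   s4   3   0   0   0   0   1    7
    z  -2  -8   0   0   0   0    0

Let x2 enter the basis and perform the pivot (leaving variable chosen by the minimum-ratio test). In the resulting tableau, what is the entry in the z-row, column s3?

Ratio test on column x2 — row 1: 23/4 = 23/4; row 2: entry 0 ≤ 0; row 3: 17/3 = 17/3; row 4: entry 0 ≤ 0. Minimum is 17/3 at row 3 (s3 leaves); pivot element 3.
Divide row 3 by 3; eliminate column x2 from the other rows.
z-row update in column s3: 0 − (-8)·(1/3) = 8/3.

8/3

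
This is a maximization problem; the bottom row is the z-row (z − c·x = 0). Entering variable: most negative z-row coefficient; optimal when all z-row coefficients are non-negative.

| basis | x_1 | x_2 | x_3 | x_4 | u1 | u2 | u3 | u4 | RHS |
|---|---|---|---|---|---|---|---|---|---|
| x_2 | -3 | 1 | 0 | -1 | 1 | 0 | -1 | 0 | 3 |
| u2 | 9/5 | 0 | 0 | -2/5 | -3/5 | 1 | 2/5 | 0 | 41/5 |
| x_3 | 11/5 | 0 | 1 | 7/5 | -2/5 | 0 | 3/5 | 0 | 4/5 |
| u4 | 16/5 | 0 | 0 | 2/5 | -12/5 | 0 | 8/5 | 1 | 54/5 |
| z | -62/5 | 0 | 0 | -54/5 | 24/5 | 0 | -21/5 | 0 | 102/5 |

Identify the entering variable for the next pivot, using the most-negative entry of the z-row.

Negative z-row entries: x_1: -62/5, x_4: -54/5, u3: -21/5.
The most negative is -62/5 in column x_1, so x_1 enters.

x_1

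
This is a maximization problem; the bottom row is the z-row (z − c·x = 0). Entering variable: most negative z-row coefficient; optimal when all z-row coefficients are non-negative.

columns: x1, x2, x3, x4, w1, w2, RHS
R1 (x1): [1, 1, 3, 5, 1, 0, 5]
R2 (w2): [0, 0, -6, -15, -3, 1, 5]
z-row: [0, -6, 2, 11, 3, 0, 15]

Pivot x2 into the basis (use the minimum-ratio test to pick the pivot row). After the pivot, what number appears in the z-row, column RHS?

45

Ratio test on column x2 — row 1: 5/1 = 5; row 2: entry 0 ≤ 0. Minimum is 5 at row 1 (x1 leaves); pivot element 1.
Divide row 1 by 1; eliminate column x2 from the other rows.
z-row update in column RHS: 15 − (-6)·5 = 45.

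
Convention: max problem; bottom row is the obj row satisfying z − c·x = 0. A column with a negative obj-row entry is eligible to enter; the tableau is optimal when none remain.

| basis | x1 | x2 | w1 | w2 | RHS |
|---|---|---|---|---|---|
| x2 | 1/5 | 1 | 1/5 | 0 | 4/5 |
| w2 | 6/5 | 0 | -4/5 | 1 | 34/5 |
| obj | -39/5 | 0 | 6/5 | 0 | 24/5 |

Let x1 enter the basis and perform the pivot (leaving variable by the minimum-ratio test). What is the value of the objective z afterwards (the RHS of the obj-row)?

36

Ratio test on column x1 — row 1: (4/5)/(1/5) = 4; row 2: (34/5)/(6/5) = 17/3. Minimum is 4 at row 1 (x2 leaves); pivot element 1/5.
Pivot on row 1; the obj-row RHS becomes 24/5 − (-39/5)·4 = 36.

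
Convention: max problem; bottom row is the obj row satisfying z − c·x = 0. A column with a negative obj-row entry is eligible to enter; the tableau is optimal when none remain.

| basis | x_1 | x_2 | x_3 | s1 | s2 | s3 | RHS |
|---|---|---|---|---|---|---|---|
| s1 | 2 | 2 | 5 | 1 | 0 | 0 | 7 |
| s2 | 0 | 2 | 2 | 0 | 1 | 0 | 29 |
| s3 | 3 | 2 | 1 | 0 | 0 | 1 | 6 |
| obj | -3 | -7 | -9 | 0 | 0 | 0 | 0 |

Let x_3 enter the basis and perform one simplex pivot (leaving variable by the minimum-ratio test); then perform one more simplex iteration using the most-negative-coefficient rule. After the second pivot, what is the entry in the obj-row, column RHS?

Ratio test on column x_3 — row 1: 7/5 = 7/5; row 2: 29/2 = 29/2; row 3: 6/1 = 6. Minimum is 7/5 at row 1 (s1 leaves); pivot element 5.
Divide row 1 by 5; eliminate column x_3 from the other rows.
Second iteration: most negative obj-row entry is -17/5 in column x_2, so x_2 enters.
Ratio test on column x_2 — row 1: (7/5)/(2/5) = 7/2; row 2: (131/5)/(6/5) = 131/6; row 3: (23/5)/(8/5) = 23/8. Minimum is 23/8 at row 3 (s3 leaves); pivot element 8/5.
Divide row 3 by 8/5; eliminate column x_2 from the other rows.
After both pivots, the entry at the obj-row, column RHS is 179/8.

179/8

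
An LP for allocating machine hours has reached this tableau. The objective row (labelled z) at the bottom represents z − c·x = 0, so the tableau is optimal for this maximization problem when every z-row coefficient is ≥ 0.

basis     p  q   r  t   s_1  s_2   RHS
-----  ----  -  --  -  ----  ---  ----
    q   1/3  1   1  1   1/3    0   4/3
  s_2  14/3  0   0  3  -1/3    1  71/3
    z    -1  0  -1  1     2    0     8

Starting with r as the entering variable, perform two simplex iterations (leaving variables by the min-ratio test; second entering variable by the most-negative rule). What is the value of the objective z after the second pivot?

12

Ratio test on column r — row 1: (4/3)/1 = 4/3; row 2: entry 0 ≤ 0. Minimum is 4/3 at row 1 (q leaves); pivot element 1.
Pivot on row 1; the z-row RHS becomes 8 − (-1)·(4/3) = 28/3.
Next entering variable (most negative z-row entry -2/3): p.
Ratio test on column p — row 1: (4/3)/(1/3) = 4; row 2: (71/3)/(14/3) = 71/14. Minimum is 4 at row 1 (r leaves); pivot element 1/3.
After the second pivot the z-row RHS is 28/3 − (-2/3)·4 = 12.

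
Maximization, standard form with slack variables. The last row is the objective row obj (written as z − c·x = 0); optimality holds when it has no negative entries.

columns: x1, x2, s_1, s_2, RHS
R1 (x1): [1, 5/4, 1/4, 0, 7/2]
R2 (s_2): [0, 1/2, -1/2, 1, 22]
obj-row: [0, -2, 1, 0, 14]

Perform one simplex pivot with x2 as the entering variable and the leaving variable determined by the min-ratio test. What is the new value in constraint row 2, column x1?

Ratio test on column x2 — row 1: (7/2)/(5/4) = 14/5; row 2: 22/(1/2) = 44. Minimum is 14/5 at row 1 (x1 leaves); pivot element 5/4.
Divide row 1 by 5/4; eliminate column x2 from the other rows.
Row 2 update in column x1: 0 − (1/2)·(4/5) = -2/5.

-2/5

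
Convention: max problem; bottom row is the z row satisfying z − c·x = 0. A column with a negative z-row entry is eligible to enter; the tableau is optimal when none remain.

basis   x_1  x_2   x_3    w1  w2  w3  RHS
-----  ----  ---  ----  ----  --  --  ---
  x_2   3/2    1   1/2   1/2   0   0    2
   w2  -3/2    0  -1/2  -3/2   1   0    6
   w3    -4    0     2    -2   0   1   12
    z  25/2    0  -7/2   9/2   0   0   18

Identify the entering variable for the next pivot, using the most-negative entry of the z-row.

x_3

Negative z-row entries: x_3: -7/2.
The most negative is -7/2 in column x_3, so x_3 enters.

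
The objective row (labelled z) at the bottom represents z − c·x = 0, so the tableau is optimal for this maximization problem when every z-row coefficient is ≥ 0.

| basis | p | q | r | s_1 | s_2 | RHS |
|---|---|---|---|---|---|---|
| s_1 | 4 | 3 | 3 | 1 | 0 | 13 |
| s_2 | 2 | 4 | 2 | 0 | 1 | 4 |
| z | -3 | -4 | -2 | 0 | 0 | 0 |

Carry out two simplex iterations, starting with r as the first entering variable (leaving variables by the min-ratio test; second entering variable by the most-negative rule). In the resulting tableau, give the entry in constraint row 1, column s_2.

-2

Ratio test on column r — row 1: 13/3 = 13/3; row 2: 4/2 = 2. Minimum is 2 at row 2 (s_2 leaves); pivot element 2.
Divide row 2 by 2; eliminate column r from the other rows.
Second iteration: most negative z-row entry is -1 in column p, so p enters.
Ratio test on column p — row 1: 7/1 = 7; row 2: 2/1 = 2. Minimum is 2 at row 2 (r leaves); pivot element 1.
Divide row 2 by 1; eliminate column p from the other rows.
After both pivots, the entry at constraint row 1, column s_2 is -2.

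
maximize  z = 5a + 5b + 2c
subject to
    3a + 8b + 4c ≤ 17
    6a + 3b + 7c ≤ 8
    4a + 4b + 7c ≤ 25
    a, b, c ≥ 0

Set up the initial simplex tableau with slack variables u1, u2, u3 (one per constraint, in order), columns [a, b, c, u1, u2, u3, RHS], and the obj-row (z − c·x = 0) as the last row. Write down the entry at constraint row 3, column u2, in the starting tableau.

0

Slack u2 belongs to constraint 2; its column is the unit vector e_2, so the entry in row 3 is 0.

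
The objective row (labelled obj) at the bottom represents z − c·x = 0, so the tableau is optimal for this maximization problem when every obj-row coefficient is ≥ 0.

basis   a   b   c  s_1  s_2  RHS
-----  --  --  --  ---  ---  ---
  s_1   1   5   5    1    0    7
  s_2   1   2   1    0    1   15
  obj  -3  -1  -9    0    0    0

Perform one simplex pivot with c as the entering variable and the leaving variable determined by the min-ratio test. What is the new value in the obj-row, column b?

8

Ratio test on column c — row 1: 7/5 = 7/5; row 2: 15/1 = 15. Minimum is 7/5 at row 1 (s_1 leaves); pivot element 5.
Divide row 1 by 5; eliminate column c from the other rows.
obj-row update in column b: -1 − (-9)·1 = 8.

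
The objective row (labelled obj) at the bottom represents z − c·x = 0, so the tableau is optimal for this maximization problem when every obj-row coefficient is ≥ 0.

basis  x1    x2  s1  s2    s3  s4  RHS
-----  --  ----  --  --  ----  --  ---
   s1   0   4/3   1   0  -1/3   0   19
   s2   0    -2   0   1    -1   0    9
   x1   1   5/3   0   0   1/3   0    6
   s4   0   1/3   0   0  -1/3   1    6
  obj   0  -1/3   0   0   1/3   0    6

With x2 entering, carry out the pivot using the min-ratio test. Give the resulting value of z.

36/5

Ratio test on column x2 — row 1: 19/(4/3) = 57/4; row 2: entry -2 ≤ 0; row 3: 6/(5/3) = 18/5; row 4: 6/(1/3) = 18. Minimum is 18/5 at row 3 (x1 leaves); pivot element 5/3.
Pivot on row 3; the obj-row RHS becomes 6 − (-1/3)·(18/5) = 36/5.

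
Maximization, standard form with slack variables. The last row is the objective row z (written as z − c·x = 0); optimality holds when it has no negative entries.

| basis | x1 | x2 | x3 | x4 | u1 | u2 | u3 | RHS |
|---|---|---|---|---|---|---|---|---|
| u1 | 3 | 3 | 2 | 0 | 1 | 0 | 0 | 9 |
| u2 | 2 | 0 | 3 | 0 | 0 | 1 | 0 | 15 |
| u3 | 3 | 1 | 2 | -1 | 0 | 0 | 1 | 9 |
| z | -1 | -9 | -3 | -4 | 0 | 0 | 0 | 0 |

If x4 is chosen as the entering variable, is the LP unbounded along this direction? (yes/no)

yes

Every constraint-row entry in column x4 is ≤ 0, so increasing x4 is unbounded.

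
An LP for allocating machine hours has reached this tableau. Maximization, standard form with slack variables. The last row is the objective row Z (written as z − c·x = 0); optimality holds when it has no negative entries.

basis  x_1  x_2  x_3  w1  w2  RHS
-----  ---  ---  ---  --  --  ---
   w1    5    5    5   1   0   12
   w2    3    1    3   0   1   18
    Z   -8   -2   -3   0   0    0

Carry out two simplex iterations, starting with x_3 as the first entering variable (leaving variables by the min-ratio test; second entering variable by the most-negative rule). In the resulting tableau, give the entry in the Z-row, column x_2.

Ratio test on column x_3 — row 1: 12/5 = 12/5; row 2: 18/3 = 6. Minimum is 12/5 at row 1 (w1 leaves); pivot element 5.
Divide row 1 by 5; eliminate column x_3 from the other rows.
Second iteration: most negative Z-row entry is -5 in column x_1, so x_1 enters.
Ratio test on column x_1 — row 1: (12/5)/1 = 12/5; row 2: entry 0 ≤ 0. Minimum is 12/5 at row 1 (x_3 leaves); pivot element 1.
Divide row 1 by 1; eliminate column x_1 from the other rows.
After both pivots, the entry at the Z-row, column x_2 is 6.

6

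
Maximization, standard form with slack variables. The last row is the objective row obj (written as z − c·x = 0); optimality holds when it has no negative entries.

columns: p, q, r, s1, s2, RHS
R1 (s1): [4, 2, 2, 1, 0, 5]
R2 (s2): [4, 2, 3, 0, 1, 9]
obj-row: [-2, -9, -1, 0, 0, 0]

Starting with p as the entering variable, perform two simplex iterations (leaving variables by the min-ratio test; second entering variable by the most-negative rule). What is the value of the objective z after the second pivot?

Ratio test on column p — row 1: 5/4 = 5/4; row 2: 9/4 = 9/4. Minimum is 5/4 at row 1 (s1 leaves); pivot element 4.
Pivot on row 1; the obj-row RHS becomes 0 − (-2)·(5/4) = 5/2.
Next entering variable (most negative obj-row entry -8): q.
Ratio test on column q — row 1: (5/4)/(1/2) = 5/2; row 2: entry 0 ≤ 0. Minimum is 5/2 at row 1 (p leaves); pivot element 1/2.
After the second pivot the obj-row RHS is 5/2 − (-8)·(5/2) = 45/2.

45/2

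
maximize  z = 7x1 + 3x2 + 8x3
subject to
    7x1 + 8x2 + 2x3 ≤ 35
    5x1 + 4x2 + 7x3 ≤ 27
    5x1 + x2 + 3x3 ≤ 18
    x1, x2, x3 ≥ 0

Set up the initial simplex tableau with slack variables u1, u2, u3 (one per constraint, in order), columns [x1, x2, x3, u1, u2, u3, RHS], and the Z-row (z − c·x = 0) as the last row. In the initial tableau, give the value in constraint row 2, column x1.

Constraint 2 has coefficient 5 on x1.

5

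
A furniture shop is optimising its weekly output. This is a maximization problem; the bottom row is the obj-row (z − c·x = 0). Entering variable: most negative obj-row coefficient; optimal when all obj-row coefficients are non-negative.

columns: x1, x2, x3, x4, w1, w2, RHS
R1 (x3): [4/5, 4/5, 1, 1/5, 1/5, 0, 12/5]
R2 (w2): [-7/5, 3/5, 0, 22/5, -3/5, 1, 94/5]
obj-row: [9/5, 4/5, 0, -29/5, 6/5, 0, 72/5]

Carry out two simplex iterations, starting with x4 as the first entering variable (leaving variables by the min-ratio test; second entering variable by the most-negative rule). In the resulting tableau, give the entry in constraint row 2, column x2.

8/19

Ratio test on column x4 — row 1: (12/5)/(1/5) = 12; row 2: (94/5)/(22/5) = 47/11. Minimum is 47/11 at row 2 (w2 leaves); pivot element 22/5.
Divide row 2 by 22/5; eliminate column x4 from the other rows.
Second iteration: most negative obj-row entry is -1/22 in column x1, so x1 enters.
Ratio test on column x1 — row 1: (17/11)/(19/22) = 34/19; row 2: entry -7/22 ≤ 0. Minimum is 34/19 at row 1 (x3 leaves); pivot element 19/22.
Divide row 1 by 19/22; eliminate column x1 from the other rows.
After both pivots, the entry at constraint row 2, column x2 is 8/19.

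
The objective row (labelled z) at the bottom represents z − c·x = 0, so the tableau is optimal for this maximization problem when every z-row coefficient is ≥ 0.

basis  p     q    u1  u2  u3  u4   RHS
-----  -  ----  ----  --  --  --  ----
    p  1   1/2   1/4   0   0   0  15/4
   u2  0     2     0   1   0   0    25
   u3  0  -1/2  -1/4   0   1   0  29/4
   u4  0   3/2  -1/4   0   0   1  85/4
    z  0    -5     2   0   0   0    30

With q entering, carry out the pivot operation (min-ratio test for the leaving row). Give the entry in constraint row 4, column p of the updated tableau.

Ratio test on column q — row 1: (15/4)/(1/2) = 15/2; row 2: 25/2 = 25/2; row 3: entry -1/2 ≤ 0; row 4: (85/4)/(3/2) = 85/6. Minimum is 15/2 at row 1 (p leaves); pivot element 1/2.
Divide row 1 by 1/2; eliminate column q from the other rows.
Row 4 update in column p: 0 − (3/2)·2 = -3.

-3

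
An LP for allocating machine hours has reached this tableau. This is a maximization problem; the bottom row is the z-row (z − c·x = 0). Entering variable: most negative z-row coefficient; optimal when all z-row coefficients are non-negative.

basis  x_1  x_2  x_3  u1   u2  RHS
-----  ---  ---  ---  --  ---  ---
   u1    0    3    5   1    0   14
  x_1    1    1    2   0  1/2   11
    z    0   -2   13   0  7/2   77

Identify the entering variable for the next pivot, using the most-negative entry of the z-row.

Negative z-row entries: x_2: -2.
The most negative is -2 in column x_2, so x_2 enters.

x_2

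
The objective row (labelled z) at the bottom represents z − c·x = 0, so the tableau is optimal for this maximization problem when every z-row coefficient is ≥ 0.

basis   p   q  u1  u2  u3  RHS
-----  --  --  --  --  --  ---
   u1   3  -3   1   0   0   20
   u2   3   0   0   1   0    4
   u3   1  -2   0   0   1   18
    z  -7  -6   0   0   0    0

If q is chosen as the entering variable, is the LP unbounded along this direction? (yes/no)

Every constraint-row entry in column q is ≤ 0, so increasing q is unbounded.

yes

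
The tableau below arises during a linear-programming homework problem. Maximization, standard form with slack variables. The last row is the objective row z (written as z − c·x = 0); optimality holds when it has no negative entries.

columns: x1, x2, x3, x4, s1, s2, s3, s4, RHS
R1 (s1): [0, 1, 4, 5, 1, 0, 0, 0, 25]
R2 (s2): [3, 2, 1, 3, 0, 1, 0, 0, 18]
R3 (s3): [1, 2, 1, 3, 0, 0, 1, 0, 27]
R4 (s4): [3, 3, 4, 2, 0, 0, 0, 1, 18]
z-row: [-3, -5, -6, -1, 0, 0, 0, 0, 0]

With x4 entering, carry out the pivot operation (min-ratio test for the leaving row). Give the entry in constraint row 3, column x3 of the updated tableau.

-7/5

Ratio test on column x4 — row 1: 25/5 = 5; row 2: 18/3 = 6; row 3: 27/3 = 9; row 4: 18/2 = 9. Minimum is 5 at row 1 (s1 leaves); pivot element 5.
Divide row 1 by 5; eliminate column x4 from the other rows.
Row 3 update in column x3: 1 − 3·(4/5) = -7/5.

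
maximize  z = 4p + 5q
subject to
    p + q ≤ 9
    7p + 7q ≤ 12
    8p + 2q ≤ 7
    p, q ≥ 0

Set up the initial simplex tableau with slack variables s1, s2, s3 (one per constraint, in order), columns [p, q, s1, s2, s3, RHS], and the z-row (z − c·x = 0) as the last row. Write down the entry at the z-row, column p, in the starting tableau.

The z-row carries the negated objective coefficients: the p entry is -4.

-4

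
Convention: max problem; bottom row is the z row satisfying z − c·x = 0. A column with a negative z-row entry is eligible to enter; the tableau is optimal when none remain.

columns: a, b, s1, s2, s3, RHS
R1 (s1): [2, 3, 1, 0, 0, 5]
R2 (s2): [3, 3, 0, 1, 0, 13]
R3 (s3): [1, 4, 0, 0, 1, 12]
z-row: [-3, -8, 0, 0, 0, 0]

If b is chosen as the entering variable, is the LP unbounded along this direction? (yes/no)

Column b has positive entries in row(s) 1, 2, 3, so the ratio test bounds it — not unbounded.

no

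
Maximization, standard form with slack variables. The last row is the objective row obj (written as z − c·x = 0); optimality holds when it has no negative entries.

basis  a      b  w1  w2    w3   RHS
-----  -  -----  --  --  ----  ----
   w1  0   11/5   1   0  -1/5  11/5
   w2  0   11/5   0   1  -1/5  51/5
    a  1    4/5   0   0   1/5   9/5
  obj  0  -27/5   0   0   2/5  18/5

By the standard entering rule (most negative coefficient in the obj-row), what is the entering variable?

b

Negative obj-row entries: b: -27/5.
The most negative is -27/5 in column b, so b enters.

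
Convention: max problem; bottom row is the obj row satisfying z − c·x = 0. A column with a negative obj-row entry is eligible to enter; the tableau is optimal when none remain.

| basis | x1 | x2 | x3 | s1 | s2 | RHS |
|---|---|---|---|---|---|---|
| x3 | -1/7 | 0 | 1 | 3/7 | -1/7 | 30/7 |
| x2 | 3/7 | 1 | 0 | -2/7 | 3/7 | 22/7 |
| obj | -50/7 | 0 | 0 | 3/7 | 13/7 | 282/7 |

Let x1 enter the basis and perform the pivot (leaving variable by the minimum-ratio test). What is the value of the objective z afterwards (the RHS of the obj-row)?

Ratio test on column x1 — row 1: entry -1/7 ≤ 0; row 2: (22/7)/(3/7) = 22/3. Minimum is 22/3 at row 2 (x2 leaves); pivot element 3/7.
Pivot on row 2; the obj-row RHS becomes 282/7 − (-50/7)·(22/3) = 278/3.

278/3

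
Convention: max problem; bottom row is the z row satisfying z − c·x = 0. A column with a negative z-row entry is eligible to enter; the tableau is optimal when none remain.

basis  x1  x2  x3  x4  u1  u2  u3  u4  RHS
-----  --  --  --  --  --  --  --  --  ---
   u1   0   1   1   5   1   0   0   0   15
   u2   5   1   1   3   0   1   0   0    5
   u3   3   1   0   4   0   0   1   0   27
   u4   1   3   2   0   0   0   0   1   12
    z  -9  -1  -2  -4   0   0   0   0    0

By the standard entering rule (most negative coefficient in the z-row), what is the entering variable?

Negative z-row entries: x1: -9, x2: -1, x3: -2, x4: -4.
The most negative is -9 in column x1, so x1 enters.

x1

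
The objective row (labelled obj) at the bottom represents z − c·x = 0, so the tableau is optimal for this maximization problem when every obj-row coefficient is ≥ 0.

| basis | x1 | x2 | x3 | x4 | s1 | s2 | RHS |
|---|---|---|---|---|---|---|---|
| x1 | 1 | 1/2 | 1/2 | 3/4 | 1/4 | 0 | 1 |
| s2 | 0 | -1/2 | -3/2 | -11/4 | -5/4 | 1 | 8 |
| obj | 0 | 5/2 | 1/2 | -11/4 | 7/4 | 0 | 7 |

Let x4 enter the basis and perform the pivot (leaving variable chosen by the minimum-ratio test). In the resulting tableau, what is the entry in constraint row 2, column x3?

1/3

Ratio test on column x4 — row 1: 1/(3/4) = 4/3; row 2: entry -11/4 ≤ 0. Minimum is 4/3 at row 1 (x1 leaves); pivot element 3/4.
Divide row 1 by 3/4; eliminate column x4 from the other rows.
Row 2 update in column x3: -3/2 − (-11/4)·(2/3) = 1/3.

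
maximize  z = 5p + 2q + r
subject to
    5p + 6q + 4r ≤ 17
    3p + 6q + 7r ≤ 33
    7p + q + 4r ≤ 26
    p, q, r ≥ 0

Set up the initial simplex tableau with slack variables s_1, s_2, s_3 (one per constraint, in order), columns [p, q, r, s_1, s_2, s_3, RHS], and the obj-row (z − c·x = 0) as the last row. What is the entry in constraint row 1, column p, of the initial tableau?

Constraint 1 has coefficient 5 on p.

5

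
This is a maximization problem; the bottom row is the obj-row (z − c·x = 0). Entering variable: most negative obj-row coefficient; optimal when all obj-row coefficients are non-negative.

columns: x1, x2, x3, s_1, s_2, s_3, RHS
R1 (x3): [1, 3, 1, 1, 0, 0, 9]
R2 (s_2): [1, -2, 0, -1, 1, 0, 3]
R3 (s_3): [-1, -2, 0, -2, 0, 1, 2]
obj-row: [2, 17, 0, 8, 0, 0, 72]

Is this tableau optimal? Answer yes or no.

yes

Every obj-row coefficient is ≥ 0, so the tableau is optimal.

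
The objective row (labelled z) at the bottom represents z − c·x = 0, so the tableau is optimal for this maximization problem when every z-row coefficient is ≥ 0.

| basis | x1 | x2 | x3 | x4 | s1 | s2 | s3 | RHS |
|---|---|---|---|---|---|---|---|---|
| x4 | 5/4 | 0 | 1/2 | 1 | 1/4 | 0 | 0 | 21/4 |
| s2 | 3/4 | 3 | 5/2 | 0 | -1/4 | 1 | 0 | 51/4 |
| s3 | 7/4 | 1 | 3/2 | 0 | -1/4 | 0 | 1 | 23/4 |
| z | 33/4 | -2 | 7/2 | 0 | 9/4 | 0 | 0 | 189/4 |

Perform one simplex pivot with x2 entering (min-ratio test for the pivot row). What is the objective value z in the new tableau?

Ratio test on column x2 — row 1: entry 0 ≤ 0; row 2: (51/4)/3 = 17/4; row 3: (23/4)/1 = 23/4. Minimum is 17/4 at row 2 (s2 leaves); pivot element 3.
Pivot on row 2; the z-row RHS becomes 189/4 − (-2)·(17/4) = 223/4.

223/4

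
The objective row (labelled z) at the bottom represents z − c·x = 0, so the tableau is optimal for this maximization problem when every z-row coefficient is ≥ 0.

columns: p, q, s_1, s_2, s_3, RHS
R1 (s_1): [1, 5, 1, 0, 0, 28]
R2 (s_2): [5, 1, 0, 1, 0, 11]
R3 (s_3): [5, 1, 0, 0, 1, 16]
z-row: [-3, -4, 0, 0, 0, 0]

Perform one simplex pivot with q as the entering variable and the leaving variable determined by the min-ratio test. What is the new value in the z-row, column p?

-11/5

Ratio test on column q — row 1: 28/5 = 28/5; row 2: 11/1 = 11; row 3: 16/1 = 16. Minimum is 28/5 at row 1 (s_1 leaves); pivot element 5.
Divide row 1 by 5; eliminate column q from the other rows.
z-row update in column p: -3 − (-4)·(1/5) = -11/5.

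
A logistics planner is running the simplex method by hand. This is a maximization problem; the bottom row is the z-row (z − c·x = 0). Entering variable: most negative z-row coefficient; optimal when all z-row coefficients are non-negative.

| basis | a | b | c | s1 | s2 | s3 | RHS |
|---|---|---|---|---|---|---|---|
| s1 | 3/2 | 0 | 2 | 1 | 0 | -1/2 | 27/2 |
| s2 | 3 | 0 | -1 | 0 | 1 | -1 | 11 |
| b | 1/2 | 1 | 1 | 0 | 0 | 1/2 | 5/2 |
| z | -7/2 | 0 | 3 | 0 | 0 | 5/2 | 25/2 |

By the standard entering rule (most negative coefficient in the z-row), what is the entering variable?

a

Negative z-row entries: a: -7/2.
The most negative is -7/2 in column a, so a enters.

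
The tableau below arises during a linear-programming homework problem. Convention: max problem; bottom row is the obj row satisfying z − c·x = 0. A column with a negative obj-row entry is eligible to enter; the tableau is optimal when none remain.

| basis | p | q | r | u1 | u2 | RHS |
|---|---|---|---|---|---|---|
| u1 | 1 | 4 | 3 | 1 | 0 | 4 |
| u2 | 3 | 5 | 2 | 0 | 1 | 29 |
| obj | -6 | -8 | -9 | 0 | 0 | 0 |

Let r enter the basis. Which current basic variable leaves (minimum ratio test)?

Column r entries and ratios — u1: 4/3 = 4/3; u2: 29/2 = 29/2.
Smallest ratio is 4/3 in the row of u1, so u1 leaves.

u1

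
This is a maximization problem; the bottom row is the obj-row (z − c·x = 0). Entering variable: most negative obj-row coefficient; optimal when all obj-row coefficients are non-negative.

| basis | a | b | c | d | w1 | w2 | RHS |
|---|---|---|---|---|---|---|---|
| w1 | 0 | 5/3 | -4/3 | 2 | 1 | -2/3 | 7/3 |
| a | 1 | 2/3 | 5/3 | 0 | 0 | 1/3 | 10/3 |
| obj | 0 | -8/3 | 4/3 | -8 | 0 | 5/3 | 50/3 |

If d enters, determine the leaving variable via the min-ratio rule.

Column d entries and ratios — w1: (7/3)/2 = 7/6; a: 0 ≤ 0, skip.
Smallest ratio is 7/6 in the row of w1, so w1 leaves.

w1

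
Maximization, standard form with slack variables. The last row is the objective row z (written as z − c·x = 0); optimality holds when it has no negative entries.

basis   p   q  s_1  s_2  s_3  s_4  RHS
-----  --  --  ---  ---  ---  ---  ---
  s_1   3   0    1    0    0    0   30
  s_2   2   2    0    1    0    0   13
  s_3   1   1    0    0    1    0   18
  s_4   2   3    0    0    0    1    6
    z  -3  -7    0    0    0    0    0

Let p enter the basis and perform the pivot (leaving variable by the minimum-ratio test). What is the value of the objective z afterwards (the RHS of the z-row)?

9

Ratio test on column p — row 1: 30/3 = 10; row 2: 13/2 = 13/2; row 3: 18/1 = 18; row 4: 6/2 = 3. Minimum is 3 at row 4 (s_4 leaves); pivot element 2.
Pivot on row 4; the z-row RHS becomes 0 − (-3)·3 = 9.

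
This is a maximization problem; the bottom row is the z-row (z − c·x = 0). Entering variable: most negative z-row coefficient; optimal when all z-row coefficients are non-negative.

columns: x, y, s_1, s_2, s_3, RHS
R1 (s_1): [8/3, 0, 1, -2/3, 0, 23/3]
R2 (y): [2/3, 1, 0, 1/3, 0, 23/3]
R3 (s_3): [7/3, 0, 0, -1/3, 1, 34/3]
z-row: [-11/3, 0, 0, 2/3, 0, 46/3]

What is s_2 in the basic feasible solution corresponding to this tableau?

s_2 is not in the basis, so in the current basic feasible solution s_2 = 0.

0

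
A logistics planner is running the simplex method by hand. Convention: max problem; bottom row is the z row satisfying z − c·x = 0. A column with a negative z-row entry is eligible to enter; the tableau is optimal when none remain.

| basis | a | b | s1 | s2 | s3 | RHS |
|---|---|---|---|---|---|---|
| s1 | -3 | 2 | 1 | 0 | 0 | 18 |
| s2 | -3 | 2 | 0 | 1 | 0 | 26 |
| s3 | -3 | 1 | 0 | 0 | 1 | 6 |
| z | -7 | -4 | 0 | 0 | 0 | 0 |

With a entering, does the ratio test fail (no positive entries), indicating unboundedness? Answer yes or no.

yes

Every constraint-row entry in column a is ≤ 0, so increasing a is unbounded.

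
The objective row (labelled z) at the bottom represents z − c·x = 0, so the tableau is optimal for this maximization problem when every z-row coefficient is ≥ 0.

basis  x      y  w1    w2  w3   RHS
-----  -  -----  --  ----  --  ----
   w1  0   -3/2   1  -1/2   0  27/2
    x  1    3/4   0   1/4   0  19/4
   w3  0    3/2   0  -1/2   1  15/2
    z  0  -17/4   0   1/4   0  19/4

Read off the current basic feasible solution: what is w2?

0

w2 is not in the basis, so in the current basic feasible solution w2 = 0.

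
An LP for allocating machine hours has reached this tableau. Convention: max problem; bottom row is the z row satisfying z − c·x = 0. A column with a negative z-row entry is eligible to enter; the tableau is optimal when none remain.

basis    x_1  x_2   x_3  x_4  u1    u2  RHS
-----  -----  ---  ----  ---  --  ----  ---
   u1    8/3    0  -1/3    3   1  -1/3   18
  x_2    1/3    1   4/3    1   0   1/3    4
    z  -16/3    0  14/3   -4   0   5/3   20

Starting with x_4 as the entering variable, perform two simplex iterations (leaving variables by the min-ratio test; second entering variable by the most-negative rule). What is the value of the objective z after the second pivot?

Ratio test on column x_4 — row 1: 18/3 = 6; row 2: 4/1 = 4. Minimum is 4 at row 2 (x_2 leaves); pivot element 1.
Pivot on row 2; the z-row RHS becomes 20 − (-4)·4 = 36.
Next entering variable (most negative z-row entry -4): x_1.
Ratio test on column x_1 — row 1: 6/(5/3) = 18/5; row 2: 4/(1/3) = 12. Minimum is 18/5 at row 1 (u1 leaves); pivot element 5/3.
After the second pivot the z-row RHS is 36 − (-4)·(18/5) = 252/5.

252/5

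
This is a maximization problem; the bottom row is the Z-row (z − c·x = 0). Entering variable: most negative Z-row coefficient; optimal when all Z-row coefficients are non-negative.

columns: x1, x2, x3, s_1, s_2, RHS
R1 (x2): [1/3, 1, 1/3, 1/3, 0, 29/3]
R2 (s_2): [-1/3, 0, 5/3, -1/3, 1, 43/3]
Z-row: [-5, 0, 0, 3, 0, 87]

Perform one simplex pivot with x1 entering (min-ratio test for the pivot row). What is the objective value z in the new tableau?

232

Ratio test on column x1 — row 1: (29/3)/(1/3) = 29; row 2: entry -1/3 ≤ 0. Minimum is 29 at row 1 (x2 leaves); pivot element 1/3.
Pivot on row 1; the Z-row RHS becomes 87 − (-5)·29 = 232.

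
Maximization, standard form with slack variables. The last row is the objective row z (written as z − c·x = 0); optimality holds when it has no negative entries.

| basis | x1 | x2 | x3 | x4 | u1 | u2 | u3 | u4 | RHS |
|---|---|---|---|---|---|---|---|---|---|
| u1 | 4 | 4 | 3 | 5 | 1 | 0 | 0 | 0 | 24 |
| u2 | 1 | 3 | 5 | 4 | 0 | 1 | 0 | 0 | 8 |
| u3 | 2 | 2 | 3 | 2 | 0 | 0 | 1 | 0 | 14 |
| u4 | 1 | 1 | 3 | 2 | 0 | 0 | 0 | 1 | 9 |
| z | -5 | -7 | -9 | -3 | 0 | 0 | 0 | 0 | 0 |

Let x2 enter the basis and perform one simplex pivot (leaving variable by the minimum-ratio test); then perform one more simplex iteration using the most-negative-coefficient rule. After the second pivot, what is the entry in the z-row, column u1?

Ratio test on column x2 — row 1: 24/4 = 6; row 2: 8/3 = 8/3; row 3: 14/2 = 7; row 4: 9/1 = 9. Minimum is 8/3 at row 2 (u2 leaves); pivot element 3.
Divide row 2 by 3; eliminate column x2 from the other rows.
Second iteration: most negative z-row entry is -8/3 in column x1, so x1 enters.
Ratio test on column x1 — row 1: (40/3)/(8/3) = 5; row 2: (8/3)/(1/3) = 8; row 3: (26/3)/(4/3) = 13/2; row 4: (19/3)/(2/3) = 19/2. Minimum is 5 at row 1 (u1 leaves); pivot element 8/3.
Divide row 1 by 8/3; eliminate column x1 from the other rows.
After both pivots, the entry at the z-row, column u1 is 1.

1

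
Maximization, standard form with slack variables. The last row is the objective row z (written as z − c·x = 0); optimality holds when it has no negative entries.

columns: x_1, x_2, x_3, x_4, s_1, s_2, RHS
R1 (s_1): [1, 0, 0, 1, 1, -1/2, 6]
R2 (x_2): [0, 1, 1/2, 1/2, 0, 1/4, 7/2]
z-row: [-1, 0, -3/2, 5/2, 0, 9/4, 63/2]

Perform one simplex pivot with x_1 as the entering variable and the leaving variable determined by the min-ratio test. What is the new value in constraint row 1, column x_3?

Ratio test on column x_1 — row 1: 6/1 = 6; row 2: entry 0 ≤ 0. Minimum is 6 at row 1 (s_1 leaves); pivot element 1.
Divide row 1 by 1; eliminate column x_1 from the other rows.
In the new row 1, the x_3 entry is the old entry divided by the pivot: 0/1 = 0.

0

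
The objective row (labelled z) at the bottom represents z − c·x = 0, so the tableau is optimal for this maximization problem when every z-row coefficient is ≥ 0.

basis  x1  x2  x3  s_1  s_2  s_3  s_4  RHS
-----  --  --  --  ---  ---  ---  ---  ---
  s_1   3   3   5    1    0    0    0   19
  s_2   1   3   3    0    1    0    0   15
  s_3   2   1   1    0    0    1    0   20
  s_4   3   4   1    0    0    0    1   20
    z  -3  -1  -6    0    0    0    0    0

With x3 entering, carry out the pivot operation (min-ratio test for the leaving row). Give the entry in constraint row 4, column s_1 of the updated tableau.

Ratio test on column x3 — row 1: 19/5 = 19/5; row 2: 15/3 = 5; row 3: 20/1 = 20; row 4: 20/1 = 20. Minimum is 19/5 at row 1 (s_1 leaves); pivot element 5.
Divide row 1 by 5; eliminate column x3 from the other rows.
Row 4 update in column s_1: 0 − 1·(1/5) = -1/5.

-1/5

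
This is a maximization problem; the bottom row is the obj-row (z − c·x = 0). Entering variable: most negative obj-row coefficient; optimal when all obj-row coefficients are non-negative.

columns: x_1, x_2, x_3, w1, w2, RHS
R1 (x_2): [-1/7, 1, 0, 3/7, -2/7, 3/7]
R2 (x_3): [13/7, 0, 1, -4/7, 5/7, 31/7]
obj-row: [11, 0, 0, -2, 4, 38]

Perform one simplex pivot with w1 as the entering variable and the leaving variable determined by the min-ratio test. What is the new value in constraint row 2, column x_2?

4/3

Ratio test on column w1 — row 1: (3/7)/(3/7) = 1; row 2: entry -4/7 ≤ 0. Minimum is 1 at row 1 (x_2 leaves); pivot element 3/7.
Divide row 1 by 3/7; eliminate column w1 from the other rows.
Row 2 update in column x_2: 0 − (-4/7)·(7/3) = 4/3.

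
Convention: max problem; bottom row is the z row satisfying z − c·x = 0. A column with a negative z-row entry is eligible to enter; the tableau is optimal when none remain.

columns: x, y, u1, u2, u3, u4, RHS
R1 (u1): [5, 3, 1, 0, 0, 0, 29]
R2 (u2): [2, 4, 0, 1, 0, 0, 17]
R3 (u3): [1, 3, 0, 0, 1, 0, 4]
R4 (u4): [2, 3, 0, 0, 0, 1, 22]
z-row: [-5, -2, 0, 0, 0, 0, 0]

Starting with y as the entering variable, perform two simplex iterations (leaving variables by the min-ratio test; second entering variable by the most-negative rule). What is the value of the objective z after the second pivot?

20

Ratio test on column y — row 1: 29/3 = 29/3; row 2: 17/4 = 17/4; row 3: 4/3 = 4/3; row 4: 22/3 = 22/3. Minimum is 4/3 at row 3 (u3 leaves); pivot element 3.
Pivot on row 3; the z-row RHS becomes 0 − (-2)·(4/3) = 8/3.
Next entering variable (most negative z-row entry -13/3): x.
Ratio test on column x — row 1: 25/4 = 25/4; row 2: (35/3)/(2/3) = 35/2; row 3: (4/3)/(1/3) = 4; row 4: 18/1 = 18. Minimum is 4 at row 3 (y leaves); pivot element 1/3.
After the second pivot the z-row RHS is 8/3 − (-13/3)·4 = 20.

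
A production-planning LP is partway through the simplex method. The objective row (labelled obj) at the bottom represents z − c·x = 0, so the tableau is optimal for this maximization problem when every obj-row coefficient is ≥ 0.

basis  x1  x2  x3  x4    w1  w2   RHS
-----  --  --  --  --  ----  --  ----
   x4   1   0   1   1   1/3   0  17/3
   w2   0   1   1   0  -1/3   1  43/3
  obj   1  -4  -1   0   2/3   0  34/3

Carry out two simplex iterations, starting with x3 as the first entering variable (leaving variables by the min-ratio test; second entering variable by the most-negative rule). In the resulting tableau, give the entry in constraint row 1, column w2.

0

Ratio test on column x3 — row 1: (17/3)/1 = 17/3; row 2: (43/3)/1 = 43/3. Minimum is 17/3 at row 1 (x4 leaves); pivot element 1.
Divide row 1 by 1; eliminate column x3 from the other rows.
Second iteration: most negative obj-row entry is -4 in column x2, so x2 enters.
Ratio test on column x2 — row 1: entry 0 ≤ 0; row 2: (26/3)/1 = 26/3. Minimum is 26/3 at row 2 (w2 leaves); pivot element 1.
Divide row 2 by 1; eliminate column x2 from the other rows.
After both pivots, the entry at constraint row 1, column w2 is 0.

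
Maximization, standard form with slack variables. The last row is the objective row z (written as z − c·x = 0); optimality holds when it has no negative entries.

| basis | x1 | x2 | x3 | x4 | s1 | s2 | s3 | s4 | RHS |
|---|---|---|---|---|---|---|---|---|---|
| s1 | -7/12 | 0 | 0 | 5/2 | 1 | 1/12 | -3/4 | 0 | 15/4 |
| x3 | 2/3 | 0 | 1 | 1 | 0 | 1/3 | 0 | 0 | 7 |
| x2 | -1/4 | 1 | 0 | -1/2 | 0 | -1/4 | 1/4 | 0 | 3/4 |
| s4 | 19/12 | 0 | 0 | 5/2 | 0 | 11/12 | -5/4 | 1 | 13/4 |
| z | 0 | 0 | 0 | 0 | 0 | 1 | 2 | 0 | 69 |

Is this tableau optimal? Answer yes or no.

yes

Every z-row coefficient is ≥ 0, so the tableau is optimal.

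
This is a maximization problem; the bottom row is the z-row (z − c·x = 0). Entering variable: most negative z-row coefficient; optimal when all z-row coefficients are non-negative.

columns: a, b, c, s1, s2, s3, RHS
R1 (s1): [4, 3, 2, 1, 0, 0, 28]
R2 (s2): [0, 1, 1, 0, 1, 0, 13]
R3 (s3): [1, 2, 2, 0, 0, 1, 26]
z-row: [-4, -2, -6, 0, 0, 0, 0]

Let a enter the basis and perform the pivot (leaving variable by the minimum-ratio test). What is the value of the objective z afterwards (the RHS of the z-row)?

28

Ratio test on column a — row 1: 28/4 = 7; row 2: entry 0 ≤ 0; row 3: 26/1 = 26. Minimum is 7 at row 1 (s1 leaves); pivot element 4.
Pivot on row 1; the z-row RHS becomes 0 − (-4)·7 = 28.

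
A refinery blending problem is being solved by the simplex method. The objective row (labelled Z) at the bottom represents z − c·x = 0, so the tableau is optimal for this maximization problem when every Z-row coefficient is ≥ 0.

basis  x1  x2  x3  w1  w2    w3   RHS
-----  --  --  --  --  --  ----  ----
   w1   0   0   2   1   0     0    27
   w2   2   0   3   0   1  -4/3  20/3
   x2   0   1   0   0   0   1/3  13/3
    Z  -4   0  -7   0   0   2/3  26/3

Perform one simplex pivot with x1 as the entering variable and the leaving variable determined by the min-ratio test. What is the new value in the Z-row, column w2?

2

Ratio test on column x1 — row 1: entry 0 ≤ 0; row 2: (20/3)/2 = 10/3; row 3: entry 0 ≤ 0. Minimum is 10/3 at row 2 (w2 leaves); pivot element 2.
Divide row 2 by 2; eliminate column x1 from the other rows.
Z-row update in column w2: 0 − (-4)·(1/2) = 2.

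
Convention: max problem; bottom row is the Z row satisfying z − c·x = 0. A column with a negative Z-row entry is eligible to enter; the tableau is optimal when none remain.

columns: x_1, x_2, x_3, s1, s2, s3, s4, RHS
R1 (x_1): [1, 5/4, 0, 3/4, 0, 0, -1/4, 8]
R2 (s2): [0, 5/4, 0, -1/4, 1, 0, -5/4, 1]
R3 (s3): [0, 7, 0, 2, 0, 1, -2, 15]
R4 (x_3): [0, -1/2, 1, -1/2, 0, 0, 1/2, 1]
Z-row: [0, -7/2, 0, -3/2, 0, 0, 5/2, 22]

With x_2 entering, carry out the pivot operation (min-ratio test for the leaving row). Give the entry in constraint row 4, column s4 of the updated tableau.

0

Ratio test on column x_2 — row 1: 8/(5/4) = 32/5; row 2: 1/(5/4) = 4/5; row 3: 15/7 = 15/7; row 4: entry -1/2 ≤ 0. Minimum is 4/5 at row 2 (s2 leaves); pivot element 5/4.
Divide row 2 by 5/4; eliminate column x_2 from the other rows.
Row 4 update in column s4: 1/2 − (-1/2)·(-1) = 0.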